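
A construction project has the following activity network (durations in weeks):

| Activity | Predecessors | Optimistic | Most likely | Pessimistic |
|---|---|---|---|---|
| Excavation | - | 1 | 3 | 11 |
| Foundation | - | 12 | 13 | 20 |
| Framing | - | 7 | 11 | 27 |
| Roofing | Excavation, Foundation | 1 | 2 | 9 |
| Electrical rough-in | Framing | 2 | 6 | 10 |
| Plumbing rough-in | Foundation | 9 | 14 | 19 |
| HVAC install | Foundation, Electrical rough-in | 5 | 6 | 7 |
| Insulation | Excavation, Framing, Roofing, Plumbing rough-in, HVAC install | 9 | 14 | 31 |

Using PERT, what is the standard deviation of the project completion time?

4.24 weeks

te_Excavation = (1 + 4·3 + 11)/6 = 24/6 = 4; σ²_Excavation = ((11−1)/6)² = 2.778
te_Foundation = (12 + 4·13 + 20)/6 = 84/6 = 14; σ²_Foundation = ((20−12)/6)² = 1.778
te_Framing = (7 + 4·11 + 27)/6 = 78/6 = 13; σ²_Framing = ((27−7)/6)² = 11.111
te_Roofing = (1 + 4·2 + 9)/6 = 18/6 = 3; σ²_Roofing = ((9−1)/6)² = 1.778
te_Electrical rough-in = (2 + 4·6 + 10)/6 = 36/6 = 6; σ²_Electrical rough-in = ((10−2)/6)² = 1.778
te_Plumbing rough-in = (9 + 4·14 + 19)/6 = 84/6 = 14; σ²_Plumbing rough-in = ((19−9)/6)² = 2.778
te_HVAC install = (5 + 4·6 + 7)/6 = 36/6 = 6; σ²_HVAC install = ((7−5)/6)² = 0.111
te_Insulation = (9 + 4·14 + 31)/6 = 96/6 = 16; σ²_Insulation = ((31−9)/6)² = 13.444

Forward pass:
ES_Excavation = 0; EF_Excavation = 4
ES_Foundation = 0; EF_Foundation = 14
ES_Framing = 0; EF_Framing = 13
ES_Roofing = max(EF_Excavation=4, EF_Foundation=14) = 14; EF_Roofing = 14+3 = 17
ES_Electrical rough-in = 13; EF_Electrical rough-in = 13+6 = 19
ES_Plumbing rough-in = 14; EF_Plumbing rough-in = 14+14 = 28
ES_HVAC install = max(EF_Foundation=14, EF_Electrical rough-in=19) = 19; EF_HVAC install = 19+6 = 25
ES_Insulation = max(EF_Excavation=4, EF_Framing=13, EF_Roofing=17, EF_Plumbing rough-in=28, EF_HVAC install=25) = 28; EF_Insulation = 28+16 = 44
Expected project duration μ = 44 weeks. Critical path: Foundation → Plumbing rough-in → Insulation.

Variance along critical path = 1.778 + 2.778 + 13.444 = 18.000
σ = √18.000 = 4.243 weeks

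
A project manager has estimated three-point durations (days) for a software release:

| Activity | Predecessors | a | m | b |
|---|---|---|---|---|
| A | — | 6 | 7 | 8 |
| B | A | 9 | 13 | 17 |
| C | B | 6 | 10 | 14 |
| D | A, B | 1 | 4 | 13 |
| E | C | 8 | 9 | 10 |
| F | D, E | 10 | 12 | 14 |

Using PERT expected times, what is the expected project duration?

51 days

te_A = (6 + 4·7 + 8)/6 = 42/6 = 7
te_B = (9 + 4·13 + 17)/6 = 78/6 = 13
te_C = (6 + 4·10 + 14)/6 = 60/6 = 10
te_D = (1 + 4·4 + 13)/6 = 30/6 = 5
te_E = (8 + 4·9 + 10)/6 = 54/6 = 9
te_F = (10 + 4·12 + 14)/6 = 72/6 = 12

Forward pass:
ES_A = 0; EF_A = 7
ES_B = 7; EF_B = 7+13 = 20
ES_C = 20; EF_C = 20+10 = 30
ES_D = max(EF_A=7, EF_B=20) = 20; EF_D = 20+5 = 25
ES_E = 30; EF_E = 30+9 = 39
ES_F = max(EF_D=25, EF_E=39) = 39; EF_F = 39+12 = 51
Expected project duration μ = 51 days. Critical path: A → B → C → E → F.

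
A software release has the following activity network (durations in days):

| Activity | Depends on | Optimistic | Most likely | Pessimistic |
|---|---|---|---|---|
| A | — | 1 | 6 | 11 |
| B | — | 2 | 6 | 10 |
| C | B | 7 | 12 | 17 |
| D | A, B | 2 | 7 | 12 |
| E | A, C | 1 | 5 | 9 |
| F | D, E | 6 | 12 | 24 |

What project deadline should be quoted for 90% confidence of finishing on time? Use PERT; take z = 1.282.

te_A = (1 + 4·6 + 11)/6 = 36/6 = 6; σ²_A = ((11−1)/6)² = 2.778
te_B = (2 + 4·6 + 10)/6 = 36/6 = 6; σ²_B = ((10−2)/6)² = 1.778
te_C = (7 + 4·12 + 17)/6 = 72/6 = 12; σ²_C = ((17−7)/6)² = 2.778
te_D = (2 + 4·7 + 12)/6 = 42/6 = 7; σ²_D = ((12−2)/6)² = 2.778
te_E = (1 + 4·5 + 9)/6 = 30/6 = 5; σ²_E = ((9−1)/6)² = 1.778
te_F = (6 + 4·12 + 24)/6 = 78/6 = 13; σ²_F = ((24−6)/6)² = 9.000

Forward pass:
ES_A = 0; EF_A = 6
ES_B = 0; EF_B = 6
ES_C = 6; EF_C = 6+12 = 18
ES_D = max(EF_A=6, EF_B=6) = 6; EF_D = 6+7 = 13
ES_E = max(EF_A=6, EF_C=18) = 18; EF_E = 18+5 = 23
ES_F = max(EF_D=13, EF_E=23) = 23; EF_F = 23+13 = 36
Expected project duration μ = 36 days. Critical path: B → C → E → F.

Variance along critical path = 1.778 + 2.778 + 1.778 + 9.000 = 15.333; σ = 3.916 days.
D = μ + z·σ = 36 + 1.282·3.916 = 41.0 days

41.0 days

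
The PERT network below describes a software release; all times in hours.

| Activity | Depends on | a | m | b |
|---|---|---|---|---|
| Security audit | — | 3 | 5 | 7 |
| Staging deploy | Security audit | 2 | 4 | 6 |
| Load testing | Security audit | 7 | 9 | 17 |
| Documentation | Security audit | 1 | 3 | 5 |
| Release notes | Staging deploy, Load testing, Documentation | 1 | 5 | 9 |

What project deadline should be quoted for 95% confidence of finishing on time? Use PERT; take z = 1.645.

23.7 hours

te_Security audit = (3 + 4·5 + 7)/6 = 30/6 = 5; σ²_Security audit = ((7−3)/6)² = 0.444
te_Staging deploy = (2 + 4·4 + 6)/6 = 24/6 = 4; σ²_Staging deploy = ((6−2)/6)² = 0.444
te_Load testing = (7 + 4·9 + 17)/6 = 60/6 = 10; σ²_Load testing = ((17−7)/6)² = 2.778
te_Documentation = (1 + 4·3 + 5)/6 = 18/6 = 3; σ²_Documentation = ((5−1)/6)² = 0.444
te_Release notes = (1 + 4·5 + 9)/6 = 30/6 = 5; σ²_Release notes = ((9−1)/6)² = 1.778

Forward pass:
ES_Security audit = 0; EF_Security audit = 5
ES_Staging deploy = 5; EF_Staging deploy = 5+4 = 9
ES_Load testing = 5; EF_Load testing = 5+10 = 15
ES_Documentation = 5; EF_Documentation = 5+3 = 8
ES_Release notes = max(EF_Staging deploy=9, EF_Load testing=15, EF_Documentation=8) = 15; EF_Release notes = 15+5 = 20
Expected project duration μ = 20 hours. Critical path: Security audit → Load testing → Release notes.

Variance along critical path = 0.444 + 2.778 + 1.778 = 5.000; σ = 2.236 hours.
D = μ + z·σ = 20 + 1.645·2.236 = 23.7 hours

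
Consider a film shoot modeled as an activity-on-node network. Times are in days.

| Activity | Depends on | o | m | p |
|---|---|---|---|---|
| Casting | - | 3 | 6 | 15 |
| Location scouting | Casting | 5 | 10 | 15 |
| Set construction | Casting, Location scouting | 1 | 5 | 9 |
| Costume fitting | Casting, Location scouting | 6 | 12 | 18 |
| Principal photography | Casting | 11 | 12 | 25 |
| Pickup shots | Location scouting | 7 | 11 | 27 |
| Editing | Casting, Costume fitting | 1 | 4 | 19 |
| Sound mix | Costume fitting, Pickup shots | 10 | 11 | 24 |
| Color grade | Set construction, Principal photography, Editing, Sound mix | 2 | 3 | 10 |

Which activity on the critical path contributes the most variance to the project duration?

Pickup shots

te_Casting = (3 + 4·6 + 15)/6 = 42/6 = 7; σ²_Casting = ((15−3)/6)² = 4.000
te_Location scouting = (5 + 4·10 + 15)/6 = 60/6 = 10; σ²_Location scouting = ((15−5)/6)² = 2.778
te_Set construction = (1 + 4·5 + 9)/6 = 30/6 = 5; σ²_Set construction = ((9−1)/6)² = 1.778
te_Costume fitting = (6 + 4·12 + 18)/6 = 72/6 = 12; σ²_Costume fitting = ((18−6)/6)² = 4.000
te_Principal photography = (11 + 4·12 + 25)/6 = 84/6 = 14; σ²_Principal photography = ((25−11)/6)² = 5.444
te_Pickup shots = (7 + 4·11 + 27)/6 = 78/6 = 13; σ²_Pickup shots = ((27−7)/6)² = 11.111
te_Editing = (1 + 4·4 + 19)/6 = 36/6 = 6; σ²_Editing = ((19−1)/6)² = 9.000
te_Sound mix = (10 + 4·11 + 24)/6 = 78/6 = 13; σ²_Sound mix = ((24−10)/6)² = 5.444
te_Color grade = (2 + 4·3 + 10)/6 = 24/6 = 4; σ²_Color grade = ((10−2)/6)² = 1.778

Forward pass:
ES_Casting = 0; EF_Casting = 7
ES_Location scouting = 7; EF_Location scouting = 7+10 = 17
ES_Set construction = max(EF_Casting=7, EF_Location scouting=17) = 17; EF_Set construction = 17+5 = 22
ES_Costume fitting = max(EF_Casting=7, EF_Location scouting=17) = 17; EF_Costume fitting = 17+12 = 29
ES_Principal photography = 7; EF_Principal photography = 7+14 = 21
ES_Pickup shots = 17; EF_Pickup shots = 17+13 = 30
ES_Editing = max(EF_Casting=7, EF_Costume fitting=29) = 29; EF_Editing = 29+6 = 35
ES_Sound mix = max(EF_Costume fitting=29, EF_Pickup shots=30) = 30; EF_Sound mix = 30+13 = 43
ES_Color grade = max(EF_Set construction=22, EF_Principal photography=21, EF_Editing=35, EF_Sound mix=43) = 43; EF_Color grade = 43+4 = 47
Expected project duration μ = 47 days. Critical path: Casting → Location scouting → Pickup shots → Sound mix → Color grade.

Variances on critical path: σ²_Casting=4.000, σ²_Location scouting=2.778, σ²_Pickup shots=11.111, σ²_Sound mix=5.444, σ²_Color grade=1.778.
Largest is σ²_Pickup shots = 11.111.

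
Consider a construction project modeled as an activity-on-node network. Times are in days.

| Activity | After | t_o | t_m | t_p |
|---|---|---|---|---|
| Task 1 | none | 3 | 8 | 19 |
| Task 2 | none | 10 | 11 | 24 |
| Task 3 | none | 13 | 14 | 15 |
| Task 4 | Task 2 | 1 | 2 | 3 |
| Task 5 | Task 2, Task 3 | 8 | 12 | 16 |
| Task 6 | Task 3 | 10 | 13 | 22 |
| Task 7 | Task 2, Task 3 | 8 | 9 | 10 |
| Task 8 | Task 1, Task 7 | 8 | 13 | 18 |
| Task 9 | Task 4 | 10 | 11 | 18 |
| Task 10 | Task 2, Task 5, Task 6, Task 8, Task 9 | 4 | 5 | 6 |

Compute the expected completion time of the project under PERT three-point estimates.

41 days

te_Task 1 = (3 + 4·8 + 19)/6 = 54/6 = 9
te_Task 2 = (10 + 4·11 + 24)/6 = 78/6 = 13
te_Task 3 = (13 + 4·14 + 15)/6 = 84/6 = 14
te_Task 4 = (1 + 4·2 + 3)/6 = 12/6 = 2
te_Task 5 = (8 + 4·12 + 16)/6 = 72/6 = 12
te_Task 6 = (10 + 4·13 + 22)/6 = 84/6 = 14
te_Task 7 = (8 + 4·9 + 10)/6 = 54/6 = 9
te_Task 8 = (8 + 4·13 + 18)/6 = 78/6 = 13
te_Task 9 = (10 + 4·11 + 18)/6 = 72/6 = 12
te_Task 10 = (4 + 4·5 + 6)/6 = 30/6 = 5

Forward pass:
ES_Task 1 = 0; EF_Task 1 = 9
ES_Task 2 = 0; EF_Task 2 = 13
ES_Task 3 = 0; EF_Task 3 = 14
ES_Task 4 = 13; EF_Task 4 = 13+2 = 15
ES_Task 5 = max(EF_Task 2=13, EF_Task 3=14) = 14; EF_Task 5 = 14+12 = 26
ES_Task 6 = 14; EF_Task 6 = 14+14 = 28
ES_Task 7 = max(EF_Task 2=13, EF_Task 3=14) = 14; EF_Task 7 = 14+9 = 23
ES_Task 8 = max(EF_Task 1=9, EF_Task 7=23) = 23; EF_Task 8 = 23+13 = 36
ES_Task 9 = 15; EF_Task 9 = 15+12 = 27
ES_Task 10 = max(EF_Task 2=13, EF_Task 5=26, EF_Task 6=28, EF_Task 8=36, EF_Task 9=27) = 36; EF_Task 10 = 36+5 = 41
Expected project duration μ = 41 days. Critical path: Task 3 → Task 7 → Task 8 → Task 10.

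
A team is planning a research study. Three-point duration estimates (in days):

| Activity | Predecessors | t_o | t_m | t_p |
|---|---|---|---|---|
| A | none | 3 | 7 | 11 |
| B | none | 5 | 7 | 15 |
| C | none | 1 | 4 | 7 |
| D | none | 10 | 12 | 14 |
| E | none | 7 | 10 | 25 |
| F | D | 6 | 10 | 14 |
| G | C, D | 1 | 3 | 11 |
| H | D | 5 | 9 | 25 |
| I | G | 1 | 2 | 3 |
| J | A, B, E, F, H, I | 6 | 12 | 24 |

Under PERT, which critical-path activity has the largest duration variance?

te_A = (3 + 4·7 + 11)/6 = 42/6 = 7; σ²_A = ((11−3)/6)² = 1.778
te_B = (5 + 4·7 + 15)/6 = 48/6 = 8; σ²_B = ((15−5)/6)² = 2.778
te_C = (1 + 4·4 + 7)/6 = 24/6 = 4; σ²_C = ((7−1)/6)² = 1.000
te_D = (10 + 4·12 + 14)/6 = 72/6 = 12; σ²_D = ((14−10)/6)² = 0.444
te_E = (7 + 4·10 + 25)/6 = 72/6 = 12; σ²_E = ((25−7)/6)² = 9.000
te_F = (6 + 4·10 + 14)/6 = 60/6 = 10; σ²_F = ((14−6)/6)² = 1.778
te_G = (1 + 4·3 + 11)/6 = 24/6 = 4; σ²_G = ((11−1)/6)² = 2.778
te_H = (5 + 4·9 + 25)/6 = 66/6 = 11; σ²_H = ((25−5)/6)² = 11.111
te_I = (1 + 4·2 + 3)/6 = 12/6 = 2; σ²_I = ((3−1)/6)² = 0.111
te_J = (6 + 4·12 + 24)/6 = 78/6 = 13; σ²_J = ((24−6)/6)² = 9.000

Forward pass:
ES_A = 0; EF_A = 7
ES_B = 0; EF_B = 8
ES_C = 0; EF_C = 4
ES_D = 0; EF_D = 12
ES_E = 0; EF_E = 12
ES_F = 12; EF_F = 12+10 = 22
ES_G = max(EF_C=4, EF_D=12) = 12; EF_G = 12+4 = 16
ES_H = 12; EF_H = 12+11 = 23
ES_I = 16; EF_I = 16+2 = 18
ES_J = max(EF_A=7, EF_B=8, EF_E=12, EF_F=22, EF_H=23, EF_I=18) = 23; EF_J = 23+13 = 36
Expected project duration μ = 36 days. Critical path: D → H → J.

Variances on critical path: σ²_D=0.444, σ²_H=11.111, σ²_J=9.000.
Largest is σ²_H = 11.111.

H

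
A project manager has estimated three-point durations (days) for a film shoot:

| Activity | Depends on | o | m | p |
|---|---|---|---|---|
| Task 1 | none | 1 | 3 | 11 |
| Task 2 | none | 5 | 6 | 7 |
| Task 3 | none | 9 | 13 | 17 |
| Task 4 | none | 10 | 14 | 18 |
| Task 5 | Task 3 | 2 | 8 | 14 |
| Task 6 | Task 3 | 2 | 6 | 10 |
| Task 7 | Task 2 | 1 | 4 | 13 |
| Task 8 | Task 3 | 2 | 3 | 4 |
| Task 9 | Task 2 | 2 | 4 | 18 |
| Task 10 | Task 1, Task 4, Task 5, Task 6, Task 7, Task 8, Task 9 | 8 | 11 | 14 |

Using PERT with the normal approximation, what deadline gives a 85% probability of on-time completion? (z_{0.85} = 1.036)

te_Task 1 = (1 + 4·3 + 11)/6 = 24/6 = 4; σ²_Task 1 = ((11−1)/6)² = 2.778
te_Task 2 = (5 + 4·6 + 7)/6 = 36/6 = 6; σ²_Task 2 = ((7−5)/6)² = 0.111
te_Task 3 = (9 + 4·13 + 17)/6 = 78/6 = 13; σ²_Task 3 = ((17−9)/6)² = 1.778
te_Task 4 = (10 + 4·14 + 18)/6 = 84/6 = 14; σ²_Task 4 = ((18−10)/6)² = 1.778
te_Task 5 = (2 + 4·8 + 14)/6 = 48/6 = 8; σ²_Task 5 = ((14−2)/6)² = 4.000
te_Task 6 = (2 + 4·6 + 10)/6 = 36/6 = 6; σ²_Task 6 = ((10−2)/6)² = 1.778
te_Task 7 = (1 + 4·4 + 13)/6 = 30/6 = 5; σ²_Task 7 = ((13−1)/6)² = 4.000
te_Task 8 = (2 + 4·3 + 4)/6 = 18/6 = 3; σ²_Task 8 = ((4−2)/6)² = 0.111
te_Task 9 = (2 + 4·4 + 18)/6 = 36/6 = 6; σ²_Task 9 = ((18−2)/6)² = 7.111
te_Task 10 = (8 + 4·11 + 14)/6 = 66/6 = 11; σ²_Task 10 = ((14−8)/6)² = 1.000

Forward pass:
ES_Task 1 = 0; EF_Task 1 = 4
ES_Task 2 = 0; EF_Task 2 = 6
ES_Task 3 = 0; EF_Task 3 = 13
ES_Task 4 = 0; EF_Task 4 = 14
ES_Task 5 = 13; EF_Task 5 = 13+8 = 21
ES_Task 6 = 13; EF_Task 6 = 13+6 = 19
ES_Task 7 = 6; EF_Task 7 = 6+5 = 11
ES_Task 8 = 13; EF_Task 8 = 13+3 = 16
ES_Task 9 = 6; EF_Task 9 = 6+6 = 12
ES_Task 10 = max(EF_Task 1=4, EF_Task 4=14, EF_Task 5=21, EF_Task 6=19, EF_Task 7=11, EF_Task 8=16, EF_Task 9=12) = 21; EF_Task 10 = 21+11 = 32
Expected project duration μ = 32 days. Critical path: Task 3 → Task 5 → Task 10.

Variance along critical path = 1.778 + 4.000 + 1.000 = 6.778; σ = 2.603 days.
D = μ + z·σ = 32 + 1.036·2.603 = 34.7 days

34.7 days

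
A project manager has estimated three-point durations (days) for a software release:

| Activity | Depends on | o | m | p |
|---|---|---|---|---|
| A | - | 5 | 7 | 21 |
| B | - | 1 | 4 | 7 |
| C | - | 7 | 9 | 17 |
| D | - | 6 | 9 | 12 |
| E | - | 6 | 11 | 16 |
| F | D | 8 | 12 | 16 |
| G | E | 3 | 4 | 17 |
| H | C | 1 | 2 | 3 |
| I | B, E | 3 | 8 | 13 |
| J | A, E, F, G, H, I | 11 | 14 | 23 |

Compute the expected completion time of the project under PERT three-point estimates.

36 days

te_A = (5 + 4·7 + 21)/6 = 54/6 = 9
te_B = (1 + 4·4 + 7)/6 = 24/6 = 4
te_C = (7 + 4·9 + 17)/6 = 60/6 = 10
te_D = (6 + 4·9 + 12)/6 = 54/6 = 9
te_E = (6 + 4·11 + 16)/6 = 66/6 = 11
te_F = (8 + 4·12 + 16)/6 = 72/6 = 12
te_G = (3 + 4·4 + 17)/6 = 36/6 = 6
te_H = (1 + 4·2 + 3)/6 = 12/6 = 2
te_I = (3 + 4·8 + 13)/6 = 48/6 = 8
te_J = (11 + 4·14 + 23)/6 = 90/6 = 15

Forward pass:
ES_A = 0; EF_A = 9
ES_B = 0; EF_B = 4
ES_C = 0; EF_C = 10
ES_D = 0; EF_D = 9
ES_E = 0; EF_E = 11
ES_F = 9; EF_F = 9+12 = 21
ES_G = 11; EF_G = 11+6 = 17
ES_H = 10; EF_H = 10+2 = 12
ES_I = max(EF_B=4, EF_E=11) = 11; EF_I = 11+8 = 19
ES_J = max(EF_A=9, EF_E=11, EF_F=21, EF_G=17, EF_H=12, EF_I=19) = 21; EF_J = 21+15 = 36
Expected project duration μ = 36 days. Critical path: D → F → J.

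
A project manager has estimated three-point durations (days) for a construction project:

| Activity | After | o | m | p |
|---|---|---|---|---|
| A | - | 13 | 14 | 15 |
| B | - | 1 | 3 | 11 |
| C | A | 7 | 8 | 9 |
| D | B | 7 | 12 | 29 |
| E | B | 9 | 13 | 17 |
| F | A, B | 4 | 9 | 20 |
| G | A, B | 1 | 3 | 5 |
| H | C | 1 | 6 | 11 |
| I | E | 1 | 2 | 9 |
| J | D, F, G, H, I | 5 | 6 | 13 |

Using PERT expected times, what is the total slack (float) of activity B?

te_A = (13 + 4·14 + 15)/6 = 84/6 = 14
te_B = (1 + 4·3 + 11)/6 = 24/6 = 4
te_C = (7 + 4·8 + 9)/6 = 48/6 = 8
te_D = (7 + 4·12 + 29)/6 = 84/6 = 14
te_E = (9 + 4·13 + 17)/6 = 78/6 = 13
te_F = (4 + 4·9 + 20)/6 = 60/6 = 10
te_G = (1 + 4·3 + 5)/6 = 18/6 = 3
te_H = (1 + 4·6 + 11)/6 = 36/6 = 6
te_I = (1 + 4·2 + 9)/6 = 18/6 = 3
te_J = (5 + 4·6 + 13)/6 = 42/6 = 7

Forward pass:
ES_A = 0; EF_A = 14
ES_B = 0; EF_B = 4
ES_C = 14; EF_C = 14+8 = 22
ES_D = 4; EF_D = 4+14 = 18
ES_E = 4; EF_E = 4+13 = 17
ES_F = max(EF_A=14, EF_B=4) = 14; EF_F = 14+10 = 24
ES_G = max(EF_A=14, EF_B=4) = 14; EF_G = 14+3 = 17
ES_H = 22; EF_H = 22+6 = 28
ES_I = 17; EF_I = 17+3 = 20
ES_J = max(EF_D=18, EF_F=24, EF_G=17, EF_H=28, EF_I=20) = 28; EF_J = 28+7 = 35
Expected project duration μ = 35 days. Critical path: A → C → H → J.

Backward pass:
LF_J = 35; LS_J = 35−7 = 28
LF_I = LS_J = 28; LS_I = 28−3 = 25
LF_H = LS_J = 28; LS_H = 28−6 = 22
LF_G = LS_J = 28; LS_G = 28−3 = 25
LF_F = LS_J = 28; LS_F = 28−10 = 18
LF_E = LS_I = 25; LS_E = 25−13 = 12
LF_D = LS_J = 28; LS_D = 28−14 = 14
LF_C = LS_H = 22; LS_C = 22−8 = 14
LF_B = min(LS_D=14, LS_E=12, LS_F=18, LS_G=25) = 12; LS_B = 12−4 = 8
LF_A = min(LS_C=14, LS_F=18, LS_G=25) = 14; LS_A = 14−14 = 0
Slack_B = LS_B − ES_B = 8 − 0 = 8

8 days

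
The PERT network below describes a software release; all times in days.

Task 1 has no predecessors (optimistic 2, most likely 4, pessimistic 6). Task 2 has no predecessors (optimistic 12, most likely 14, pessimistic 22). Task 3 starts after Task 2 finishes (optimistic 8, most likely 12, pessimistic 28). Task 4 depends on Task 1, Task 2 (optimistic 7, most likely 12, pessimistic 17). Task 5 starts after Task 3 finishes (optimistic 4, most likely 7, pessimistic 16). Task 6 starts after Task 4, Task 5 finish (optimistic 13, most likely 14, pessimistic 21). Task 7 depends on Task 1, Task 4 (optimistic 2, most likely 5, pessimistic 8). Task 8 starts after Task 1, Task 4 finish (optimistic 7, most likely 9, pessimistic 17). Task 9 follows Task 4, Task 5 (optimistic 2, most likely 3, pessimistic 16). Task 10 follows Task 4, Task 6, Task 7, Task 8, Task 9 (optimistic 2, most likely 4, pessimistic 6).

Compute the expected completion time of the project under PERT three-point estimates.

56 days

te_Task 1 = (2 + 4·4 + 6)/6 = 24/6 = 4
te_Task 2 = (12 + 4·14 + 22)/6 = 90/6 = 15
te_Task 3 = (8 + 4·12 + 28)/6 = 84/6 = 14
te_Task 4 = (7 + 4·12 + 17)/6 = 72/6 = 12
te_Task 5 = (4 + 4·7 + 16)/6 = 48/6 = 8
te_Task 6 = (13 + 4·14 + 21)/6 = 90/6 = 15
te_Task 7 = (2 + 4·5 + 8)/6 = 30/6 = 5
te_Task 8 = (7 + 4·9 + 17)/6 = 60/6 = 10
te_Task 9 = (2 + 4·3 + 16)/6 = 30/6 = 5
te_Task 10 = (2 + 4·4 + 6)/6 = 24/6 = 4

Forward pass:
ES_Task 1 = 0; EF_Task 1 = 4
ES_Task 2 = 0; EF_Task 2 = 15
ES_Task 3 = 15; EF_Task 3 = 15+14 = 29
ES_Task 4 = max(EF_Task 1=4, EF_Task 2=15) = 15; EF_Task 4 = 15+12 = 27
ES_Task 5 = 29; EF_Task 5 = 29+8 = 37
ES_Task 6 = max(EF_Task 4=27, EF_Task 5=37) = 37; EF_Task 6 = 37+15 = 52
ES_Task 7 = max(EF_Task 1=4, EF_Task 4=27) = 27; EF_Task 7 = 27+5 = 32
ES_Task 8 = max(EF_Task 1=4, EF_Task 4=27) = 27; EF_Task 8 = 27+10 = 37
ES_Task 9 = max(EF_Task 4=27, EF_Task 5=37) = 37; EF_Task 9 = 37+5 = 42
ES_Task 10 = max(EF_Task 4=27, EF_Task 6=52, EF_Task 7=32, EF_Task 8=37, EF_Task 9=42) = 52; EF_Task 10 = 52+4 = 56
Expected project duration μ = 56 days. Critical path: Task 2 → Task 3 → Task 5 → Task 6 → Task 10.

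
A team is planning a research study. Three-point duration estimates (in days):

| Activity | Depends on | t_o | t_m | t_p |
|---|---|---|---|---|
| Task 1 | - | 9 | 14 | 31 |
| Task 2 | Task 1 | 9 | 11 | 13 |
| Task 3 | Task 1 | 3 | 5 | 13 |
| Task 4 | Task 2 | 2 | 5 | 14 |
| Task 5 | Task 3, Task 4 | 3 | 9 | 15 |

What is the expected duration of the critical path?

42 days

te_Task 1 = (9 + 4·14 + 31)/6 = 96/6 = 16
te_Task 2 = (9 + 4·11 + 13)/6 = 66/6 = 11
te_Task 3 = (3 + 4·5 + 13)/6 = 36/6 = 6
te_Task 4 = (2 + 4·5 + 14)/6 = 36/6 = 6
te_Task 5 = (3 + 4·9 + 15)/6 = 54/6 = 9

Forward pass:
ES_Task 1 = 0; EF_Task 1 = 16
ES_Task 2 = 16; EF_Task 2 = 16+11 = 27
ES_Task 3 = 16; EF_Task 3 = 16+6 = 22
ES_Task 4 = 27; EF_Task 4 = 27+6 = 33
ES_Task 5 = max(EF_Task 3=22, EF_Task 4=33) = 33; EF_Task 5 = 33+9 = 42
Expected project duration μ = 42 days. Critical path: Task 1 → Task 2 → Task 4 → Task 5.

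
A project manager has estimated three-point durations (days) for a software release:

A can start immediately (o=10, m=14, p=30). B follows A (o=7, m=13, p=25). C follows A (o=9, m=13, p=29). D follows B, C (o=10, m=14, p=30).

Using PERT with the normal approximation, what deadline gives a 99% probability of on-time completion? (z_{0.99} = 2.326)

60.4 days

te_A = (10 + 4·14 + 30)/6 = 96/6 = 16; σ²_A = ((30−10)/6)² = 11.111
te_B = (7 + 4·13 + 25)/6 = 84/6 = 14; σ²_B = ((25−7)/6)² = 9.000
te_C = (9 + 4·13 + 29)/6 = 90/6 = 15; σ²_C = ((29−9)/6)² = 11.111
te_D = (10 + 4·14 + 30)/6 = 96/6 = 16; σ²_D = ((30−10)/6)² = 11.111

Forward pass:
ES_A = 0; EF_A = 16
ES_B = 16; EF_B = 16+14 = 30
ES_C = 16; EF_C = 16+15 = 31
ES_D = max(EF_B=30, EF_C=31) = 31; EF_D = 31+16 = 47
Expected project duration μ = 47 days. Critical path: A → C → D.

Variance along critical path = 11.111 + 11.111 + 11.111 = 33.333; σ = 5.774 days.
D = μ + z·σ = 47 + 2.326·5.774 = 60.4 days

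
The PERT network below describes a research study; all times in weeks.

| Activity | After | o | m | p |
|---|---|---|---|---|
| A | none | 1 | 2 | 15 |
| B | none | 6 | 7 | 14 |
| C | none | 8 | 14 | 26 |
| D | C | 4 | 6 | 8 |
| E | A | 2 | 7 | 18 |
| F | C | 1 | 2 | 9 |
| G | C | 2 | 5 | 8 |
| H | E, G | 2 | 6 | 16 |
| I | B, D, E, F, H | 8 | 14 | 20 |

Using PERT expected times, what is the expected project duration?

41 weeks

te_A = (1 + 4·2 + 15)/6 = 24/6 = 4
te_B = (6 + 4·7 + 14)/6 = 48/6 = 8
te_C = (8 + 4·14 + 26)/6 = 90/6 = 15
te_D = (4 + 4·6 + 8)/6 = 36/6 = 6
te_E = (2 + 4·7 + 18)/6 = 48/6 = 8
te_F = (1 + 4·2 + 9)/6 = 18/6 = 3
te_G = (2 + 4·5 + 8)/6 = 30/6 = 5
te_H = (2 + 4·6 + 16)/6 = 42/6 = 7
te_I = (8 + 4·14 + 20)/6 = 84/6 = 14

Forward pass:
ES_A = 0; EF_A = 4
ES_B = 0; EF_B = 8
ES_C = 0; EF_C = 15
ES_D = 15; EF_D = 15+6 = 21
ES_E = 4; EF_E = 4+8 = 12
ES_F = 15; EF_F = 15+3 = 18
ES_G = 15; EF_G = 15+5 = 20
ES_H = max(EF_E=12, EF_G=20) = 20; EF_H = 20+7 = 27
ES_I = max(EF_B=8, EF_D=21, EF_E=12, EF_F=18, EF_H=27) = 27; EF_I = 27+14 = 41
Expected project duration μ = 41 weeks. Critical path: C → G → H → I.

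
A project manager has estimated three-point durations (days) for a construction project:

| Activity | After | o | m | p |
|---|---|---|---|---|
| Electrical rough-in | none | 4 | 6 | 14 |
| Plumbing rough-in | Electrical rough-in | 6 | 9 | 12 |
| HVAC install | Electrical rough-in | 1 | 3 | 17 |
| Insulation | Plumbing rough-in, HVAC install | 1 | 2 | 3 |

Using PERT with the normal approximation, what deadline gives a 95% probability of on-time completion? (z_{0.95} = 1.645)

21.2 days

te_Electrical rough-in = (4 + 4·6 + 14)/6 = 42/6 = 7; σ²_Electrical rough-in = ((14−4)/6)² = 2.778
te_Plumbing rough-in = (6 + 4·9 + 12)/6 = 54/6 = 9; σ²_Plumbing rough-in = ((12−6)/6)² = 1.000
te_HVAC install = (1 + 4·3 + 17)/6 = 30/6 = 5; σ²_HVAC install = ((17−1)/6)² = 7.111
te_Insulation = (1 + 4·2 + 3)/6 = 12/6 = 2; σ²_Insulation = ((3−1)/6)² = 0.111

Forward pass:
ES_Electrical rough-in = 0; EF_Electrical rough-in = 7
ES_Plumbing rough-in = 7; EF_Plumbing rough-in = 7+9 = 16
ES_HVAC install = 7; EF_HVAC install = 7+5 = 12
ES_Insulation = max(EF_Plumbing rough-in=16, EF_HVAC install=12) = 16; EF_Insulation = 16+2 = 18
Expected project duration μ = 18 days. Critical path: Electrical rough-in → Plumbing rough-in → Insulation.

Variance along critical path = 2.778 + 1.000 + 0.111 = 3.889; σ = 1.972 days.
D = μ + z·σ = 18 + 1.645·1.972 = 21.2 days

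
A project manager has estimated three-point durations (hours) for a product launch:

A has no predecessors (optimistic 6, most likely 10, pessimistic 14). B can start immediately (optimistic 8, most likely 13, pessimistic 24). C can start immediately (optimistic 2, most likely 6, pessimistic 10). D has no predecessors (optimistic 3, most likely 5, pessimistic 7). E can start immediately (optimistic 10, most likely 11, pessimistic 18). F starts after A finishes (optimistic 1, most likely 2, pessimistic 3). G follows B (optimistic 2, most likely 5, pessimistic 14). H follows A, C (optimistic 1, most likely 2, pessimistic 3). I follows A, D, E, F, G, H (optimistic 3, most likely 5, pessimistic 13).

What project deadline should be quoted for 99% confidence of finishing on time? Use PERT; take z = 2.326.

te_A = (6 + 4·10 + 14)/6 = 60/6 = 10; σ²_A = ((14−6)/6)² = 1.778
te_B = (8 + 4·13 + 24)/6 = 84/6 = 14; σ²_B = ((24−8)/6)² = 7.111
te_C = (2 + 4·6 + 10)/6 = 36/6 = 6; σ²_C = ((10−2)/6)² = 1.778
te_D = (3 + 4·5 + 7)/6 = 30/6 = 5; σ²_D = ((7−3)/6)² = 0.444
te_E = (10 + 4·11 + 18)/6 = 72/6 = 12; σ²_E = ((18−10)/6)² = 1.778
te_F = (1 + 4·2 + 3)/6 = 12/6 = 2; σ²_F = ((3−1)/6)² = 0.111
te_G = (2 + 4·5 + 14)/6 = 36/6 = 6; σ²_G = ((14−2)/6)² = 4.000
te_H = (1 + 4·2 + 3)/6 = 12/6 = 2; σ²_H = ((3−1)/6)² = 0.111
te_I = (3 + 4·5 + 13)/6 = 36/6 = 6; σ²_I = ((13−3)/6)² = 2.778

Forward pass:
ES_A = 0; EF_A = 10
ES_B = 0; EF_B = 14
ES_C = 0; EF_C = 6
ES_D = 0; EF_D = 5
ES_E = 0; EF_E = 12
ES_F = 10; EF_F = 10+2 = 12
ES_G = 14; EF_G = 14+6 = 20
ES_H = max(EF_A=10, EF_C=6) = 10; EF_H = 10+2 = 12
ES_I = max(EF_A=10, EF_D=5, EF_E=12, EF_F=12, EF_G=20, EF_H=12) = 20; EF_I = 20+6 = 26
Expected project duration μ = 26 hours. Critical path: B → G → I.

Variance along critical path = 7.111 + 4.000 + 2.778 = 13.889; σ = 3.727 hours.
D = μ + z·σ = 26 + 2.326·3.727 = 34.7 hours

34.7 hours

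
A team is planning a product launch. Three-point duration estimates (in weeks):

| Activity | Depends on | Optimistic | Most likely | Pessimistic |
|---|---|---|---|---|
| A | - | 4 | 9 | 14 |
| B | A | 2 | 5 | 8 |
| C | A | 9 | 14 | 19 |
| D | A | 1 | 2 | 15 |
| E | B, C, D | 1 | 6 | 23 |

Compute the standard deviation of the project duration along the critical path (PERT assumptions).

te_A = (4 + 4·9 + 14)/6 = 54/6 = 9; σ²_A = ((14−4)/6)² = 2.778
te_B = (2 + 4·5 + 8)/6 = 30/6 = 5; σ²_B = ((8−2)/6)² = 1.000
te_C = (9 + 4·14 + 19)/6 = 84/6 = 14; σ²_C = ((19−9)/6)² = 2.778
te_D = (1 + 4·2 + 15)/6 = 24/6 = 4; σ²_D = ((15−1)/6)² = 5.444
te_E = (1 + 4·6 + 23)/6 = 48/6 = 8; σ²_E = ((23−1)/6)² = 13.444

Forward pass:
ES_A = 0; EF_A = 9
ES_B = 9; EF_B = 9+5 = 14
ES_C = 9; EF_C = 9+14 = 23
ES_D = 9; EF_D = 9+4 = 13
ES_E = max(EF_B=14, EF_C=23, EF_D=13) = 23; EF_E = 23+8 = 31
Expected project duration μ = 31 weeks. Critical path: A → C → E.

Variance along critical path = 2.778 + 2.778 + 13.444 = 19.000
σ = √19.000 = 4.359 weeks

4.36 weeks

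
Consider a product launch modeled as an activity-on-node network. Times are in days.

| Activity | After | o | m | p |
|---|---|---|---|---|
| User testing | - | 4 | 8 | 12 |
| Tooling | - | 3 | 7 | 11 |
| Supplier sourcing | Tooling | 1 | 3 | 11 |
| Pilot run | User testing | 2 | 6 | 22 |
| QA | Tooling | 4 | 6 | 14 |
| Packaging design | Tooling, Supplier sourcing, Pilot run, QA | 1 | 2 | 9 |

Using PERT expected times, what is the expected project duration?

te_User testing = (4 + 4·8 + 12)/6 = 48/6 = 8
te_Tooling = (3 + 4·7 + 11)/6 = 42/6 = 7
te_Supplier sourcing = (1 + 4·3 + 11)/6 = 24/6 = 4
te_Pilot run = (2 + 4·6 + 22)/6 = 48/6 = 8
te_QA = (4 + 4·6 + 14)/6 = 42/6 = 7
te_Packaging design = (1 + 4·2 + 9)/6 = 18/6 = 3

Forward pass:
ES_User testing = 0; EF_User testing = 8
ES_Tooling = 0; EF_Tooling = 7
ES_Supplier sourcing = 7; EF_Supplier sourcing = 7+4 = 11
ES_Pilot run = 8; EF_Pilot run = 8+8 = 16
ES_QA = 7; EF_QA = 7+7 = 14
ES_Packaging design = max(EF_Tooling=7, EF_Supplier sourcing=11, EF_Pilot run=16, EF_QA=14) = 16; EF_Packaging design = 16+3 = 19
Expected project duration μ = 19 days. Critical path: User testing → Pilot run → Packaging design.

19 days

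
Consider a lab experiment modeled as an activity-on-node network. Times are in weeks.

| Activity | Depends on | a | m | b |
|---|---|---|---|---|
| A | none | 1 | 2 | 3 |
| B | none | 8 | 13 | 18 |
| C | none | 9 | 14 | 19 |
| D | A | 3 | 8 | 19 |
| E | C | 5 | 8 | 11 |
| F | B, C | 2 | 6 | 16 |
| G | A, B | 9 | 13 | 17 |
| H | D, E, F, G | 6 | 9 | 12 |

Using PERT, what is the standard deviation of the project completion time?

2.36 weeks

te_A = (1 + 4·2 + 3)/6 = 12/6 = 2; σ²_A = ((3−1)/6)² = 0.111
te_B = (8 + 4·13 + 18)/6 = 78/6 = 13; σ²_B = ((18−8)/6)² = 2.778
te_C = (9 + 4·14 + 19)/6 = 84/6 = 14; σ²_C = ((19−9)/6)² = 2.778
te_D = (3 + 4·8 + 19)/6 = 54/6 = 9; σ²_D = ((19−3)/6)² = 7.111
te_E = (5 + 4·8 + 11)/6 = 48/6 = 8; σ²_E = ((11−5)/6)² = 1.000
te_F = (2 + 4·6 + 16)/6 = 42/6 = 7; σ²_F = ((16−2)/6)² = 5.444
te_G = (9 + 4·13 + 17)/6 = 78/6 = 13; σ²_G = ((17−9)/6)² = 1.778
te_H = (6 + 4·9 + 12)/6 = 54/6 = 9; σ²_H = ((12−6)/6)² = 1.000

Forward pass:
ES_A = 0; EF_A = 2
ES_B = 0; EF_B = 13
ES_C = 0; EF_C = 14
ES_D = 2; EF_D = 2+9 = 11
ES_E = 14; EF_E = 14+8 = 22
ES_F = max(EF_B=13, EF_C=14) = 14; EF_F = 14+7 = 21
ES_G = max(EF_A=2, EF_B=13) = 13; EF_G = 13+13 = 26
ES_H = max(EF_D=11, EF_E=22, EF_F=21, EF_G=26) = 26; EF_H = 26+9 = 35
Expected project duration μ = 35 weeks. Critical path: B → G → H.

Variance along critical path = 2.778 + 1.778 + 1.000 = 5.556
σ = √5.556 = 2.357 weeks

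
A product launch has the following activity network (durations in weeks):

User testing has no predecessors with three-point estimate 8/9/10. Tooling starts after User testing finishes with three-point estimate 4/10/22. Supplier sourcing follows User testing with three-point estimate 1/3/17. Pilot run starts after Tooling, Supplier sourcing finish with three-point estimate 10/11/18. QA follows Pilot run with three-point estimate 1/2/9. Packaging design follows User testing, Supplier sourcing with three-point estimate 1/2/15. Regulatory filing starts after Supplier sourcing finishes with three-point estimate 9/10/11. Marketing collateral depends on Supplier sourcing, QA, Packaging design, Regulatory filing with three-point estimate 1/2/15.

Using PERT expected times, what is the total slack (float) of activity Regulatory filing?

11 weeks

te_User testing = (8 + 4·9 + 10)/6 = 54/6 = 9
te_Tooling = (4 + 4·10 + 22)/6 = 66/6 = 11
te_Supplier sourcing = (1 + 4·3 + 17)/6 = 30/6 = 5
te_Pilot run = (10 + 4·11 + 18)/6 = 72/6 = 12
te_QA = (1 + 4·2 + 9)/6 = 18/6 = 3
te_Packaging design = (1 + 4·2 + 15)/6 = 24/6 = 4
te_Regulatory filing = (9 + 4·10 + 11)/6 = 60/6 = 10
te_Marketing collateral = (1 + 4·2 + 15)/6 = 24/6 = 4

Forward pass:
ES_User testing = 0; EF_User testing = 9
ES_Tooling = 9; EF_Tooling = 9+11 = 20
ES_Supplier sourcing = 9; EF_Supplier sourcing = 9+5 = 14
ES_Pilot run = max(EF_Tooling=20, EF_Supplier sourcing=14) = 20; EF_Pilot run = 20+12 = 32
ES_QA = 32; EF_QA = 32+3 = 35
ES_Packaging design = max(EF_User testing=9, EF_Supplier sourcing=14) = 14; EF_Packaging design = 14+4 = 18
ES_Regulatory filing = 14; EF_Regulatory filing = 14+10 = 24
ES_Marketing collateral = max(EF_Supplier sourcing=14, EF_QA=35, EF_Packaging design=18, EF_Regulatory filing=24) = 35; EF_Marketing collateral = 35+4 = 39
Expected project duration μ = 39 weeks. Critical path: User testing → Tooling → Pilot run → QA → Marketing collateral.

Backward pass:
LF_Marketing collateral = 39; LS_Marketing collateral = 39−4 = 35
LF_Regulatory filing = LS_Marketing collateral = 35; LS_Regulatory filing = 35−10 = 25
LF_Packaging design = LS_Marketing collateral = 35; LS_Packaging design = 35−4 = 31
LF_QA = LS_Marketing collateral = 35; LS_QA = 35−3 = 32
LF_Pilot run = LS_QA = 32; LS_Pilot run = 32−12 = 20
LF_Supplier sourcing = min(LS_Pilot run=20, LS_Packaging design=31, LS_Regulatory filing=25, LS_Marketing collateral=35) = 20; LS_Supplier sourcing = 20−5 = 15
LF_Tooling = LS_Pilot run = 20; LS_Tooling = 20−11 = 9
LF_User testing = min(LS_Tooling=9, LS_Supplier sourcing=15, LS_Packaging design=31) = 9; LS_User testing = 9−9 = 0
Slack_Regulatory filing = LS_Regulatory filing − ES_Regulatory filing = 25 − 14 = 11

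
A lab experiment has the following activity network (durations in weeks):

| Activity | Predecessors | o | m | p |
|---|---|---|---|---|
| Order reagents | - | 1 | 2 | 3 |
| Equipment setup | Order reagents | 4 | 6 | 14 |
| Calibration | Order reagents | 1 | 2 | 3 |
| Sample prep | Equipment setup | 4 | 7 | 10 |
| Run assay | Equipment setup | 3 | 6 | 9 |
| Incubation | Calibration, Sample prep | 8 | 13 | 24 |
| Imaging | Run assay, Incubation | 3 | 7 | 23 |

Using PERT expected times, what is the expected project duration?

39 weeks

te_Order reagents = (1 + 4·2 + 3)/6 = 12/6 = 2
te_Equipment setup = (4 + 4·6 + 14)/6 = 42/6 = 7
te_Calibration = (1 + 4·2 + 3)/6 = 12/6 = 2
te_Sample prep = (4 + 4·7 + 10)/6 = 42/6 = 7
te_Run assay = (3 + 4·6 + 9)/6 = 36/6 = 6
te_Incubation = (8 + 4·13 + 24)/6 = 84/6 = 14
te_Imaging = (3 + 4·7 + 23)/6 = 54/6 = 9

Forward pass:
ES_Order reagents = 0; EF_Order reagents = 2
ES_Equipment setup = 2; EF_Equipment setup = 2+7 = 9
ES_Calibration = 2; EF_Calibration = 2+2 = 4
ES_Sample prep = 9; EF_Sample prep = 9+7 = 16
ES_Run assay = 9; EF_Run assay = 9+6 = 15
ES_Incubation = max(EF_Calibration=4, EF_Sample prep=16) = 16; EF_Incubation = 16+14 = 30
ES_Imaging = max(EF_Run assay=15, EF_Incubation=30) = 30; EF_Imaging = 30+9 = 39
Expected project duration μ = 39 weeks. Critical path: Order reagents → Equipment setup → Sample prep → Incubation → Imaging.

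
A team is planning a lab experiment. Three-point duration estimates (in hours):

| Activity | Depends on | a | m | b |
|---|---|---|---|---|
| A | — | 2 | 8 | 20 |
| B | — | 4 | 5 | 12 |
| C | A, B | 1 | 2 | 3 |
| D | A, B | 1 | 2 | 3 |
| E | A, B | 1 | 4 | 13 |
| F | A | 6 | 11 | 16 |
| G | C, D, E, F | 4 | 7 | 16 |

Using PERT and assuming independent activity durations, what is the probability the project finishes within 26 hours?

0.307

te_A = (2 + 4·8 + 20)/6 = 54/6 = 9; σ²_A = ((20−2)/6)² = 9.000
te_B = (4 + 4·5 + 12)/6 = 36/6 = 6; σ²_B = ((12−4)/6)² = 1.778
te_C = (1 + 4·2 + 3)/6 = 12/6 = 2; σ²_C = ((3−1)/6)² = 0.111
te_D = (1 + 4·2 + 3)/6 = 12/6 = 2; σ²_D = ((3−1)/6)² = 0.111
te_E = (1 + 4·4 + 13)/6 = 30/6 = 5; σ²_E = ((13−1)/6)² = 4.000
te_F = (6 + 4·11 + 16)/6 = 66/6 = 11; σ²_F = ((16−6)/6)² = 2.778
te_G = (4 + 4·7 + 16)/6 = 48/6 = 8; σ²_G = ((16−4)/6)² = 4.000

Forward pass:
ES_A = 0; EF_A = 9
ES_B = 0; EF_B = 6
ES_C = max(EF_A=9, EF_B=6) = 9; EF_C = 9+2 = 11
ES_D = max(EF_A=9, EF_B=6) = 9; EF_D = 9+2 = 11
ES_E = max(EF_A=9, EF_B=6) = 9; EF_E = 9+5 = 14
ES_F = 9; EF_F = 9+11 = 20
ES_G = max(EF_C=11, EF_D=11, EF_E=14, EF_F=20) = 20; EF_G = 20+8 = 28
Expected project duration μ = 28 hours. Critical path: A → F → G.

Variance along critical path = 9.000 + 2.778 + 4.000 = 15.778; σ = √15.778 = 3.972 hours.
Z = (26 − 28) / 3.972 = -0.504
P(T ≤ 26) = Φ(-0.504) ≈ 0.307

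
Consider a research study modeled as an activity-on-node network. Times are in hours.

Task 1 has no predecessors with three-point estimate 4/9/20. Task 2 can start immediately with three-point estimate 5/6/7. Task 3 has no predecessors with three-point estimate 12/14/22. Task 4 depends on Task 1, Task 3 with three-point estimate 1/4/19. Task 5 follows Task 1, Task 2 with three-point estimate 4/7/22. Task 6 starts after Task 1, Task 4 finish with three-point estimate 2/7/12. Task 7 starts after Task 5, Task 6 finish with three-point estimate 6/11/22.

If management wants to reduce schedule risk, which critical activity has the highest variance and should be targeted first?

Task 4

te_Task 1 = (4 + 4·9 + 20)/6 = 60/6 = 10; σ²_Task 1 = ((20−4)/6)² = 7.111
te_Task 2 = (5 + 4·6 + 7)/6 = 36/6 = 6; σ²_Task 2 = ((7−5)/6)² = 0.111
te_Task 3 = (12 + 4·14 + 22)/6 = 90/6 = 15; σ²_Task 3 = ((22−12)/6)² = 2.778
te_Task 4 = (1 + 4·4 + 19)/6 = 36/6 = 6; σ²_Task 4 = ((19−1)/6)² = 9.000
te_Task 5 = (4 + 4·7 + 22)/6 = 54/6 = 9; σ²_Task 5 = ((22−4)/6)² = 9.000
te_Task 6 = (2 + 4·7 + 12)/6 = 42/6 = 7; σ²_Task 6 = ((12−2)/6)² = 2.778
te_Task 7 = (6 + 4·11 + 22)/6 = 72/6 = 12; σ²_Task 7 = ((22−6)/6)² = 7.111

Forward pass:
ES_Task 1 = 0; EF_Task 1 = 10
ES_Task 2 = 0; EF_Task 2 = 6
ES_Task 3 = 0; EF_Task 3 = 15
ES_Task 4 = max(EF_Task 1=10, EF_Task 3=15) = 15; EF_Task 4 = 15+6 = 21
ES_Task 5 = max(EF_Task 1=10, EF_Task 2=6) = 10; EF_Task 5 = 10+9 = 19
ES_Task 6 = max(EF_Task 1=10, EF_Task 4=21) = 21; EF_Task 6 = 21+7 = 28
ES_Task 7 = max(EF_Task 5=19, EF_Task 6=28) = 28; EF_Task 7 = 28+12 = 40
Expected project duration μ = 40 hours. Critical path: Task 3 → Task 4 → Task 6 → Task 7.

Variances on critical path: σ²_Task 3=2.778, σ²_Task 4=9.000, σ²_Task 6=2.778, σ²_Task 7=7.111.
Largest is σ²_Task 4 = 9.000.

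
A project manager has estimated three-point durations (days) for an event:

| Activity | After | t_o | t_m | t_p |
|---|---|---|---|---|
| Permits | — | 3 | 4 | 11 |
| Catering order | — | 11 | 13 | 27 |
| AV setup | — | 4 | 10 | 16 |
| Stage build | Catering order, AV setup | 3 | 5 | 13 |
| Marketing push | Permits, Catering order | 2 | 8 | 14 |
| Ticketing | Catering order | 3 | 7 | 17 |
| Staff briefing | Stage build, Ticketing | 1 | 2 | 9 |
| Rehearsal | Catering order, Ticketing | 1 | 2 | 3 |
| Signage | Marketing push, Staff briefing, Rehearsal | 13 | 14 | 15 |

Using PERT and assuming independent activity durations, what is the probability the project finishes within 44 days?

0.854

te_Permits = (3 + 4·4 + 11)/6 = 30/6 = 5; σ²_Permits = ((11−3)/6)² = 1.778
te_Catering order = (11 + 4·13 + 27)/6 = 90/6 = 15; σ²_Catering order = ((27−11)/6)² = 7.111
te_AV setup = (4 + 4·10 + 16)/6 = 60/6 = 10; σ²_AV setup = ((16−4)/6)² = 4.000
te_Stage build = (3 + 4·5 + 13)/6 = 36/6 = 6; σ²_Stage build = ((13−3)/6)² = 2.778
te_Marketing push = (2 + 4·8 + 14)/6 = 48/6 = 8; σ²_Marketing push = ((14−2)/6)² = 4.000
te_Ticketing = (3 + 4·7 + 17)/6 = 48/6 = 8; σ²_Ticketing = ((17−3)/6)² = 5.444
te_Staff briefing = (1 + 4·2 + 9)/6 = 18/6 = 3; σ²_Staff briefing = ((9−1)/6)² = 1.778
te_Rehearsal = (1 + 4·2 + 3)/6 = 12/6 = 2; σ²_Rehearsal = ((3−1)/6)² = 0.111
te_Signage = (13 + 4·14 + 15)/6 = 84/6 = 14; σ²_Signage = ((15−13)/6)² = 0.111

Forward pass:
ES_Permits = 0; EF_Permits = 5
ES_Catering order = 0; EF_Catering order = 15
ES_AV setup = 0; EF_AV setup = 10
ES_Stage build = max(EF_Catering order=15, EF_AV setup=10) = 15; EF_Stage build = 15+6 = 21
ES_Marketing push = max(EF_Permits=5, EF_Catering order=15) = 15; EF_Marketing push = 15+8 = 23
ES_Ticketing = 15; EF_Ticketing = 15+8 = 23
ES_Staff briefing = max(EF_Stage build=21, EF_Ticketing=23) = 23; EF_Staff briefing = 23+3 = 26
ES_Rehearsal = max(EF_Catering order=15, EF_Ticketing=23) = 23; EF_Rehearsal = 23+2 = 25
ES_Signage = max(EF_Marketing push=23, EF_Staff briefing=26, EF_Rehearsal=25) = 26; EF_Signage = 26+14 = 40
Expected project duration μ = 40 days. Critical path: Catering order → Ticketing → Staff briefing → Signage.

Variance along critical path = 7.111 + 5.444 + 1.778 + 0.111 = 14.444; σ = √14.444 = 3.801 days.
Z = (44 − 40) / 3.801 = 1.052
P(T ≤ 44) = Φ(1.052) ≈ 0.854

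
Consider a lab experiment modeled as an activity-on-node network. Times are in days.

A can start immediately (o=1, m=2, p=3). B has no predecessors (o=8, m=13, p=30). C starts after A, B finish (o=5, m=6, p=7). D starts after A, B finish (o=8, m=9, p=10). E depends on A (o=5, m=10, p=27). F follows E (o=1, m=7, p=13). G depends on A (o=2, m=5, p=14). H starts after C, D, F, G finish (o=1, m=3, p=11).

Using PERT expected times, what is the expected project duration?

28 days

te_A = (1 + 4·2 + 3)/6 = 12/6 = 2
te_B = (8 + 4·13 + 30)/6 = 90/6 = 15
te_C = (5 + 4·6 + 7)/6 = 36/6 = 6
te_D = (8 + 4·9 + 10)/6 = 54/6 = 9
te_E = (5 + 4·10 + 27)/6 = 72/6 = 12
te_F = (1 + 4·7 + 13)/6 = 42/6 = 7
te_G = (2 + 4·5 + 14)/6 = 36/6 = 6
te_H = (1 + 4·3 + 11)/6 = 24/6 = 4

Forward pass:
ES_A = 0; EF_A = 2
ES_B = 0; EF_B = 15
ES_C = max(EF_A=2, EF_B=15) = 15; EF_C = 15+6 = 21
ES_D = max(EF_A=2, EF_B=15) = 15; EF_D = 15+9 = 24
ES_E = 2; EF_E = 2+12 = 14
ES_F = 14; EF_F = 14+7 = 21
ES_G = 2; EF_G = 2+6 = 8
ES_H = max(EF_C=21, EF_D=24, EF_F=21, EF_G=8) = 24; EF_H = 24+4 = 28
Expected project duration μ = 28 days. Critical path: B → D → H.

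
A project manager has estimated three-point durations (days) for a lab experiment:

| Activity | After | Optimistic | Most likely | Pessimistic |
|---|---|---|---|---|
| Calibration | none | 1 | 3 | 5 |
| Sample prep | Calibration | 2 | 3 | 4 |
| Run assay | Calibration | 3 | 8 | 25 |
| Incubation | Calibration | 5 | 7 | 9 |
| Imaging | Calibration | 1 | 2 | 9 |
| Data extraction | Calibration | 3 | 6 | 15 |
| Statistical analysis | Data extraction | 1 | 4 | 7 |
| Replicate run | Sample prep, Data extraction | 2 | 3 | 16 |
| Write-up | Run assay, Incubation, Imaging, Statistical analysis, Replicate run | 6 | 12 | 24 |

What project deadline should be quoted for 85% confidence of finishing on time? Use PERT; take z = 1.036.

32.5 days

te_Calibration = (1 + 4·3 + 5)/6 = 18/6 = 3; σ²_Calibration = ((5−1)/6)² = 0.444
te_Sample prep = (2 + 4·3 + 4)/6 = 18/6 = 3; σ²_Sample prep = ((4−2)/6)² = 0.111
te_Run assay = (3 + 4·8 + 25)/6 = 60/6 = 10; σ²_Run assay = ((25−3)/6)² = 13.444
te_Incubation = (5 + 4·7 + 9)/6 = 42/6 = 7; σ²_Incubation = ((9−5)/6)² = 0.444
te_Imaging = (1 + 4·2 + 9)/6 = 18/6 = 3; σ²_Imaging = ((9−1)/6)² = 1.778
te_Data extraction = (3 + 4·6 + 15)/6 = 42/6 = 7; σ²_Data extraction = ((15−3)/6)² = 4.000
te_Statistical analysis = (1 + 4·4 + 7)/6 = 24/6 = 4; σ²_Statistical analysis = ((7−1)/6)² = 1.000
te_Replicate run = (2 + 4·3 + 16)/6 = 30/6 = 5; σ²_Replicate run = ((16−2)/6)² = 5.444
te_Write-up = (6 + 4·12 + 24)/6 = 78/6 = 13; σ²_Write-up = ((24−6)/6)² = 9.000

Forward pass:
ES_Calibration = 0; EF_Calibration = 3
ES_Sample prep = 3; EF_Sample prep = 3+3 = 6
ES_Run assay = 3; EF_Run assay = 3+10 = 13
ES_Incubation = 3; EF_Incubation = 3+7 = 10
ES_Imaging = 3; EF_Imaging = 3+3 = 6
ES_Data extraction = 3; EF_Data extraction = 3+7 = 10
ES_Statistical analysis = 10; EF_Statistical analysis = 10+4 = 14
ES_Replicate run = max(EF_Sample prep=6, EF_Data extraction=10) = 10; EF_Replicate run = 10+5 = 15
ES_Write-up = max(EF_Run assay=13, EF_Incubation=10, EF_Imaging=6, EF_Statistical analysis=14, EF_Replicate run=15) = 15; EF_Write-up = 15+13 = 28
Expected project duration μ = 28 days. Critical path: Calibration → Data extraction → Replicate run → Write-up.

Variance along critical path = 0.444 + 4.000 + 5.444 + 9.000 = 18.889; σ = 4.346 days.
D = μ + z·σ = 28 + 1.036·4.346 = 32.5 days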